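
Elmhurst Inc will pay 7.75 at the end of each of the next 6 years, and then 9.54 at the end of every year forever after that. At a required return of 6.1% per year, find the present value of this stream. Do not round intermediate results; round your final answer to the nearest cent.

147.62

PV of 6-year annuity: 7.75 × [1 − (1+0.061)^−6] / 0.061 = 37.98982
Perpetuity value at year 6: 9.54 / 0.061 = 156.39344
PV of perpetuity: 156.39344 / (1+0.061)^6 = 109.62920
Total PV = 37.98982 + 109.62920 = 147.61902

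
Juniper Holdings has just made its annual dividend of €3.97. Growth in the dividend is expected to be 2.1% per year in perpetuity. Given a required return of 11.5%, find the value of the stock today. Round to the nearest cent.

€43.12

D₁ = D₀ × (1 + g) = €3.97 × 1.021 = €4.0534
Growing perpetuity: P = D₁ / (r − g) = €4.0534 / (0.115 − 0.021) = €43.12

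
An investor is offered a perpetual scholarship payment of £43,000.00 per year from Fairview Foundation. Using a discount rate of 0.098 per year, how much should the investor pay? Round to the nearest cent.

£438775.51

Level perpetuity: PV = C / r = £43,000.00 / 0.098 = £438,775.51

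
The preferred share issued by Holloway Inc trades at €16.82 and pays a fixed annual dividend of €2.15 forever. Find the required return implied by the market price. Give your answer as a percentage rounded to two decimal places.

12.78%

P = C/r ⇒ r = C/P = €2.15/€16.82 = 0.127824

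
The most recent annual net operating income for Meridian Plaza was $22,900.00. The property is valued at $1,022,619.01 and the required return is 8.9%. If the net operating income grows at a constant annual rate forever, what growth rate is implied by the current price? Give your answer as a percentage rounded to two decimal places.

P = D₀(1+g)/(r−g) ⇒ P(r−g) = D₀(1+g) ⇒ g(P+D₀) = P·r − D₀
g = (P·r − D₀)/(P + D₀) = ($1,022,619.01×0.089 − $22,900.00) / ($1,022,619.01 + $22,900.00) = 0.065148

6.51%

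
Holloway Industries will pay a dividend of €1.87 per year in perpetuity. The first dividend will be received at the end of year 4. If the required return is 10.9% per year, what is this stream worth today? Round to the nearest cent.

€12.58

Value at end of year 3: C / r = €1.87 / 0.109 = €17.1560
Discount to today: PV = €17.1560 / (1 + 0.109)^3 = €17.1560 / 1.363938 = €12.58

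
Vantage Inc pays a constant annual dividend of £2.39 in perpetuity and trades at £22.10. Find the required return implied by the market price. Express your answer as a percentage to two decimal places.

P = C/r ⇒ r = C/P = £2.39/£22.10 = 0.108145

10.81%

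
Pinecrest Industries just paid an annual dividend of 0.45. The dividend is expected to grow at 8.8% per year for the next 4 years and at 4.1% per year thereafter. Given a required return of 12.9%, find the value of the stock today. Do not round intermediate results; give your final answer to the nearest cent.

6.23

D_1 = 0.48960
D_2 = 0.53268
D_3 = 0.57956
D_4 = 0.63056
Terminal value at year 4: TV = D_4×(1+g_2)/(r−g_2) = 0.65642/0.088 = 7.45927
P_0 = D_1/(1+r)^1 + D_2/(1+r)^2 + D_3/(1+r)^3 + D_4/(1+r)^4 + TV/(1+r)^4
    = 0.43366 + 0.41791 + 0.40273 + 0.38811 + 4.59114 = 6.23355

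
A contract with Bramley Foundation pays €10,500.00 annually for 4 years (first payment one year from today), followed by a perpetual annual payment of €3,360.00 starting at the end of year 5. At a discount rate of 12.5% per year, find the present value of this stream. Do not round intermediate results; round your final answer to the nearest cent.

€48340.27

PV of 4-year annuity: €10,500.00 × [1 − (1+0.125)^−4] / 0.125 = 31559.21353
Perpetuity value at year 4: €3,360.00 / 0.125 = 26880.00000
PV of perpetuity: 26880.00000 / (1+0.125)^4 = 16781.05167
Total PV = 31559.21353 + 16781.05167 = 48340.26520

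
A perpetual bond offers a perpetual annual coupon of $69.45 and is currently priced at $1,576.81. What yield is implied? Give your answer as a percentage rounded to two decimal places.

4.40%

P = C/r ⇒ r = C/P = $69.45/$1,576.81 = 0.044045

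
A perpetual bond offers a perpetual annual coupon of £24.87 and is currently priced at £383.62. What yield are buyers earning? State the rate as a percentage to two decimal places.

6.48%

P = C/r ⇒ r = C/P = £24.87/£383.62 = 0.064830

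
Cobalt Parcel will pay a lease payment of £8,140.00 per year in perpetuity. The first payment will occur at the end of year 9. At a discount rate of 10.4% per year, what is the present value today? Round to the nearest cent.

Value at end of year 8: C / r = £8,140.00 / 0.104 = £78,269.2308
Discount to today: PV = £78,269.2308 / (1 + 0.104)^8 = £78,269.2308 / 2.206747 = £35,468.15

£35468.15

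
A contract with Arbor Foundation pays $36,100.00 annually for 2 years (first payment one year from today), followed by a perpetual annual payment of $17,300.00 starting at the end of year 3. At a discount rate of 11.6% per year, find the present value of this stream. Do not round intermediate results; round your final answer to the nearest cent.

PV of 2-year annuity: $36,100.00 × [1 − (1+0.116)^−2] / 0.116 = 61333.03786
Perpetuity value at year 2: $17,300.00 / 0.116 = 149137.93103
PV of perpetuity: 149137.93103 / (1+0.116)^2 = 119745.64419
Total PV = 61333.03786 + 119745.64419 = 181078.68205

$181078.68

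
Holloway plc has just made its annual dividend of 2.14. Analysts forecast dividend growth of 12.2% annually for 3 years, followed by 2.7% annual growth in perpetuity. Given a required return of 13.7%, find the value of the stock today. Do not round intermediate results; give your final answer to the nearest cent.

25.45

D_1 = 2.40108
D_2 = 2.69401
D_3 = 3.02268
Terminal value at year 3: TV = D_3×(1+g_2)/(r−g_2) = 3.10429/0.11 = 28.22085
P_0 = D_1/(1+r)^1 + D_2/(1+r)^2 + D_3/(1+r)^3 + TV/(1+r)^3
    = 2.11177 + 2.08391 + 2.05642 + 19.19945 = 25.45154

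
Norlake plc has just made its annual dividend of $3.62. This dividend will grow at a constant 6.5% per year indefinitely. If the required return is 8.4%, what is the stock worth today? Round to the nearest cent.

D₁ = D₀ × (1 + g) = $3.62 × 1.065 = $3.8553
Growing perpetuity: P = D₁ / (r − g) = $3.8553 / (0.084 − 0.065) = $202.91

$202.91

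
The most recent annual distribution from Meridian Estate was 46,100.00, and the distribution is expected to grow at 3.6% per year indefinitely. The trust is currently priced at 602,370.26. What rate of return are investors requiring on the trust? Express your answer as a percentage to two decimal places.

D₁ = 46,100.00 × 1.036 = 47,759.6000
P = D₁/(r − g) ⇒ r = D₁/P + g = 47,759.6000/602,370.26 + 0.036 = 0.079286 + 0.036 = 0.115286

11.53%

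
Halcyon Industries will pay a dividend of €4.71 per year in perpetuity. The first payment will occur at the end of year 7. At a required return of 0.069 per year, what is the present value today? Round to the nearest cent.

Value at end of year 6: C / r = €4.71 / 0.069 = €68.2609
Discount to today: PV = €68.2609 / (1 + 0.069)^6 = €68.2609 / 1.492335 = €45.74

€45.74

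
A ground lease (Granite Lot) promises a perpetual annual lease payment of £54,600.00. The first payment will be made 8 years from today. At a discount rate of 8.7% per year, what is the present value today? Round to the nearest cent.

£349998.82

Value at end of year 7: C / r = £54,600.00 / 0.087 = £627,586.2069
Discount to today: PV = £627,586.2069 / (1 + 0.087)^7 = £627,586.2069 / 1.793109 = £349,998.82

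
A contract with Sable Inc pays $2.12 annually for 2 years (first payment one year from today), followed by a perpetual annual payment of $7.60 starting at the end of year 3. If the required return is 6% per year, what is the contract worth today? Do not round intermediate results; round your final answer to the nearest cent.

PV of 2-year annuity: $2.12 × [1 − (1+0.06)^−2] / 0.06 = 3.88679
Perpetuity value at year 2: $7.60 / 0.06 = 126.66667
PV of perpetuity: 126.66667 / (1+0.06)^2 = 112.73288
Total PV = 3.88679 + 112.73288 = 116.61967

$116.62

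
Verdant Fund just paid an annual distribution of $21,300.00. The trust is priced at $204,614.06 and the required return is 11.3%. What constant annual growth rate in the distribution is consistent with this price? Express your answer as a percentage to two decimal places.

0.81%

P = D₀(1+g)/(r−g) ⇒ P(r−g) = D₀(1+g) ⇒ g(P+D₀) = P·r − D₀
g = (P·r − D₀)/(P + D₀) = ($204,614.06×0.113 − $21,300.00) / ($204,614.06 + $21,300.00) = 0.008062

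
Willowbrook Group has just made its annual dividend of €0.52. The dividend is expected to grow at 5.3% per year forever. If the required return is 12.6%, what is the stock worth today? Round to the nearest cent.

€7.50

D₁ = D₀ × (1 + g) = €0.52 × 1.053 = €0.5476
Growing perpetuity: P = D₁ / (r − g) = €0.5476 / (0.126 − 0.053) = €7.50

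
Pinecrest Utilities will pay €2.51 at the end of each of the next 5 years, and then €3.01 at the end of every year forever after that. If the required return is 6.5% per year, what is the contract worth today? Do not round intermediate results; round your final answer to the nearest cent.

PV of 5-year annuity: €2.51 × [1 − (1+0.065)^−5] / 0.065 = 10.43076
Perpetuity value at year 5: €3.01 / 0.065 = 46.30769
PV of perpetuity: 46.30769 / (1+0.065)^5 = 33.79910
Total PV = 10.43076 + 33.79910 = 44.22985

€44.23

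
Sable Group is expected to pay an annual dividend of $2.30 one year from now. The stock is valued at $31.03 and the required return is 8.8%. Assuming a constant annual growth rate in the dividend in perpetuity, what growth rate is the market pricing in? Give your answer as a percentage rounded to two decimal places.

P = D₁/(r−g) ⇒ g = r − D₁/P = 0.088 − $2.30/$31.03 = 0.013878

1.39%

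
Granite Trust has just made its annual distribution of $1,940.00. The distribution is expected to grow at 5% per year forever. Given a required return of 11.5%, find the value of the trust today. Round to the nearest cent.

$31338.46

D₁ = D₀ × (1 + g) = $1,940.00 × 1.05 = $2,037.0000
Growing perpetuity: P = D₁ / (r − g) = $2,037.0000 / (0.115 − 0.05) = $31,338.46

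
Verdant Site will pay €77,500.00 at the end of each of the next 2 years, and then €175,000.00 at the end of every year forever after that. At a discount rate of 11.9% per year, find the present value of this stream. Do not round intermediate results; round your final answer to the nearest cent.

PV of 2-year annuity: €77,500.00 × [1 − (1+0.119)^−2] / 0.119 = 131151.26569
Perpetuity value at year 2: €175,000.00 / 0.119 = 1470588.23529
PV of perpetuity: 1470588.23529 / (1+0.119)^2 = 1174440.21599
Total PV = 131151.26569 + 1174440.21599 = 1305591.48168

€1305591.48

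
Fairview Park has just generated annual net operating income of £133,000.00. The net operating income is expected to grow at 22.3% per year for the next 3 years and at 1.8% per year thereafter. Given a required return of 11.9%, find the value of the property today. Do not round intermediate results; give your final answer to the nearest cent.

D_1 = 162659.00000
D_2 = 198931.95700
D_3 = 243293.78341
Terminal value at year 3: TV = D_3×(1+g_2)/(r−g_2) = 247673.07151/0.101 = 2452208.62884
P_0 = D_1/(1+r)^1 + D_2/(1+r)^2 + D_3/(1+r)^3 + TV/(1+r)^3
    = 145361.03664 + 158870.90957 + 173636.39178 + 1750117.29540 = 2227985.63340

£2227985.63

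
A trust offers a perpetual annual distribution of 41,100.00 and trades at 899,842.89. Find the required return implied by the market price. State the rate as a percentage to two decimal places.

P = C/r ⇒ r = C/P = 41,100.00/899,842.89 = 0.045675

4.57%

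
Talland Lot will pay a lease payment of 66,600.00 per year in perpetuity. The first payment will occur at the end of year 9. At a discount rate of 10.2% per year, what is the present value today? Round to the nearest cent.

Value at end of year 8: C / r = 66,600.00 / 0.102 = 652,941.1765
Discount to today: PV = 652,941.1765 / (1 + 0.102)^8 = 652,941.1765 / 2.174967 = 300,207.34

300207.34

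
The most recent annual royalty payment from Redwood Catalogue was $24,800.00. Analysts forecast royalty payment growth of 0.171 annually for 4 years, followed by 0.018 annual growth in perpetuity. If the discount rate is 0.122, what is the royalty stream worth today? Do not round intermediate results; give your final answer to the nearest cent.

$398533.83

D_1 = 29040.80000
D_2 = 34006.77680
D_3 = 39821.93563
D_4 = 46631.48663
Terminal value at year 4: TV = D_4×(1+g_2)/(r−g_2) = 47470.85339/0.104 = 456450.51332
P_0 = D_1/(1+r)^1 + D_2/(1+r)^2 + D_3/(1+r)^3 + D_4/(1+r)^4 + TV/(1+r)^4
    = 25883.06595 + 27013.43158 + 28193.16255 + 29424.41475 + 288019.75202 = 398533.82685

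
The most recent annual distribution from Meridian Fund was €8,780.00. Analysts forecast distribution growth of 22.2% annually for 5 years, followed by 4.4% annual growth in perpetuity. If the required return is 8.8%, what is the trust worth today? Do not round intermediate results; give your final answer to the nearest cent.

€435394.64

D_1 = 10729.16000
D_2 = 13111.03352
D_3 = 16021.68296
D_4 = 19578.49658
D_5 = 23924.92282
Terminal value at year 5: TV = D_5×(1+g_2)/(r−g_2) = 24977.61942/0.044 = 567673.16871
P_0 = D_1/(1+r)^1 + D_2/(1+r)^2 + D_3/(1+r)^3 + D_4/(1+r)^4 + D_5/(1+r)^5 + TV/(1+r)^5
    = 9861.36029 + 11075.90283 + 12440.03057 + 13972.16669 + 15693.00339 + 372352.17140 = 435394.63517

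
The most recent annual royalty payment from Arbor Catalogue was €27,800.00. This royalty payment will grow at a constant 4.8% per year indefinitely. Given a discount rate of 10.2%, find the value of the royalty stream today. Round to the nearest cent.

€539525.93

D₁ = D₀ × (1 + g) = €27,800.00 × 1.048 = €29,134.4000
Growing perpetuity: P = D₁ / (r − g) = €29,134.4000 / (0.102 − 0.048) = €539,525.93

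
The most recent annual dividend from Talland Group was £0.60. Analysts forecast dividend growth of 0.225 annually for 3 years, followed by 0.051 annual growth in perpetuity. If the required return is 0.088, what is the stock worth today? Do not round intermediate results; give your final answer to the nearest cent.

D_1 = 0.73500
D_2 = 0.90038
D_3 = 1.10296
Terminal value at year 3: TV = D_3×(1+g_2)/(r−g_2) = 1.15921/0.037 = 31.33001
P_0 = D_1/(1+r)^1 + D_2/(1+r)^2 + D_3/(1+r)^3 + TV/(1+r)^3
    = 0.67555 + 0.76062 + 0.85639 + 24.32617 = 26.61873

£26.62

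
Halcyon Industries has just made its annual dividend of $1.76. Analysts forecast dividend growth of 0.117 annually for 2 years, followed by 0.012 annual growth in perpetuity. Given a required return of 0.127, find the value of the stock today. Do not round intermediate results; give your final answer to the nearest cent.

$18.69

D_1 = 1.96592
D_2 = 2.19593
Terminal value at year 2: TV = D_2×(1+g_2)/(r−g_2) = 2.22228/0.115 = 19.32421
P_0 = D_1/(1+r)^1 + D_2/(1+r)^2 + TV/(1+r)^2
    = 1.74438 + 1.72891 + 15.21437 = 18.68765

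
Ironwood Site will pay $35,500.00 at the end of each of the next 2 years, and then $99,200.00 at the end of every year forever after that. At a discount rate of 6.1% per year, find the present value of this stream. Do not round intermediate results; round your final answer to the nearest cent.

$1509605.85

PV of 2-year annuity: $35,500.00 × [1 − (1+0.061)^−2] / 0.061 = 64994.34585
Perpetuity value at year 2: $99,200.00 / 0.061 = 1626229.50820
PV of perpetuity: 1626229.50820 / (1+0.061)^2 = 1444611.50516
Total PV = 64994.34585 + 1444611.50516 = 1509605.85100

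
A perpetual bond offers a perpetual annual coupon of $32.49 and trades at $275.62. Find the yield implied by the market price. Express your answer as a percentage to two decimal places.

P = C/r ⇒ r = C/P = $32.49/$275.62 = 0.117880

11.79%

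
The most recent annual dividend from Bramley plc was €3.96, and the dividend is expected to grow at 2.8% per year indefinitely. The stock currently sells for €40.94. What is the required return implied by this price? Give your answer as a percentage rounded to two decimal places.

12.74%

D₁ = €3.96 × 1.028 = €4.0709
P = D₁/(r − g) ⇒ r = D₁/P + g = €4.0709/€40.94 + 0.028 = 0.099435 + 0.028 = 0.127435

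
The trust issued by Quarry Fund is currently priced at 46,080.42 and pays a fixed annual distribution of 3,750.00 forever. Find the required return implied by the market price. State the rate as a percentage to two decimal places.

8.14%

P = C/r ⇒ r = C/P = 3,750.00/46,080.42 = 0.081379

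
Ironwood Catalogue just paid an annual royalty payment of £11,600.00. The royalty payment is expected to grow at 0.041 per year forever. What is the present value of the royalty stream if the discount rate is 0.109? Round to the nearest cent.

£177582.35

D₁ = D₀ × (1 + g) = £11,600.00 × 1.041 = £12,075.6000
Growing perpetuity: P = D₁ / (r − g) = £12,075.6000 / (0.109 − 0.041) = £177,582.35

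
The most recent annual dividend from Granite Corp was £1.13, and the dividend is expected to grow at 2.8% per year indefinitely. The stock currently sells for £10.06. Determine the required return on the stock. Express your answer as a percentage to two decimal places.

D₁ = £1.13 × 1.028 = £1.1616
P = D₁/(r − g) ⇒ r = D₁/P + g = £1.1616/£10.06 + 0.028 = 0.115471 + 0.028 = 0.143471

14.35%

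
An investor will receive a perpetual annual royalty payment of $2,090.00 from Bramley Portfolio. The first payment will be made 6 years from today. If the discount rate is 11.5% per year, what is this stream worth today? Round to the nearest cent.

$10545.67

Value at end of year 5: C / r = $2,090.00 / 0.115 = $18,173.9130
Discount to today: PV = $18,173.9130 / (1 + 0.115)^5 = $18,173.9130 / 1.723353 = $10,545.67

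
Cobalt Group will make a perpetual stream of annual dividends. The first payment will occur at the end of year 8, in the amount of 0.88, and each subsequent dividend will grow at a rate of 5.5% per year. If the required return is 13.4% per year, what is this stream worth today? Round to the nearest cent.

Value at end of year 7: C₁ / (r − g) = 0.88 / (0.134 − 0.055) = 11.1392
Discount to today: PV = 11.1392 / (1 + 0.134)^7 = 11.1392 / 2.411523 = 4.62

4.62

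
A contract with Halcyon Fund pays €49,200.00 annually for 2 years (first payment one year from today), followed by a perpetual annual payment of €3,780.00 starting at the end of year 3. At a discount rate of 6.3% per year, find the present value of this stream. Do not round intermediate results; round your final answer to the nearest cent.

PV of 2-year annuity: €49,200.00 × [1 − (1+0.063)^−2] / 0.063 = 89825.11910
Perpetuity value at year 2: €3,780.00 / 0.063 = 60000.00000
PV of perpetuity: 60000.00000 / (1+0.063)^2 = 53098.80183
Total PV = 89825.11910 + 53098.80183 = 142923.92092

€142923.92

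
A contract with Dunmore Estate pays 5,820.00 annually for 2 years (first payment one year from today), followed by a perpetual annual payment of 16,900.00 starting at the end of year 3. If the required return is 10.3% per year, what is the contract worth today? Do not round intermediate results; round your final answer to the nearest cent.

144925.06

PV of 2-year annuity: 5,820.00 × [1 − (1+0.103)^−2] / 0.103 = 10060.30697
Perpetuity value at year 2: 16,900.00 / 0.103 = 164077.66990
PV of perpetuity: 164077.66990 / (1+0.103)^2 = 134864.75104
Total PV = 10060.30697 + 134864.75104 = 144925.05801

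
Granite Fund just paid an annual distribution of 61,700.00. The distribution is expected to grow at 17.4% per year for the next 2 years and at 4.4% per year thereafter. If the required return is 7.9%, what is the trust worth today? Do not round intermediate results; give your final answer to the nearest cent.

D_1 = 72435.80000
D_2 = 85039.62920
Terminal value at year 2: TV = D_2×(1+g_2)/(r−g_2) = 88781.37288/0.035 = 2536610.65385
P_0 = D_1/(1+r)^1 + D_2/(1+r)^2 + TV/(1+r)^2
    = 67132.34476 + 73042.97753 + 2178767.67254 = 2318942.99484

2318942.99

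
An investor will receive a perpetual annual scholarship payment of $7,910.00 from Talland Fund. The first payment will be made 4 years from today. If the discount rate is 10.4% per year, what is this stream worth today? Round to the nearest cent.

Value at end of year 3: C / r = $7,910.00 / 0.104 = $76,057.6923
Discount to today: PV = $76,057.6923 / (1 + 0.104)^3 = $76,057.6923 / 1.345573 = $56,524.40

$56524.40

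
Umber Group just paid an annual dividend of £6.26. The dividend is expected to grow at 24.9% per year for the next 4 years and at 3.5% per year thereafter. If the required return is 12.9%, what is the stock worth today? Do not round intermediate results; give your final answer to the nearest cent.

D_1 = 7.81874
D_2 = 9.76561
D_3 = 12.19724
D_4 = 15.23436
Terminal value at year 4: TV = D_4×(1+g_2)/(r−g_2) = 15.76756/0.094 = 167.73998
P_0 = D_1/(1+r)^1 + D_2/(1+r)^2 + D_3/(1+r)^3 + D_4/(1+r)^4 + TV/(1+r)^4
    = 6.92537 + 7.66146 + 8.47578 + 9.37666 + 103.24305 = 135.68232

£135.68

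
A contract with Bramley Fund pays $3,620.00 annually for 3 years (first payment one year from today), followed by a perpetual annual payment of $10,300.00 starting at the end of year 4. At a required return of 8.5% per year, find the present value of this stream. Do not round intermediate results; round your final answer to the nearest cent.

$104115.60

PV of 3-year annuity: $3,620.00 × [1 − (1+0.085)^−3] / 0.085 = 9245.56098
Perpetuity value at year 3: $10,300.00 / 0.085 = 121176.47059
PV of perpetuity: 121176.47059 / (1+0.085)^3 = 94870.04016
Total PV = 9245.56098 + 94870.04016 = 104115.60115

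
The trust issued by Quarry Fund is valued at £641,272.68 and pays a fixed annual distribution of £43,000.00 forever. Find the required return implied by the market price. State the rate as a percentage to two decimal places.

6.71%

P = C/r ⇒ r = C/P = £43,000.00/£641,272.68 = 0.067054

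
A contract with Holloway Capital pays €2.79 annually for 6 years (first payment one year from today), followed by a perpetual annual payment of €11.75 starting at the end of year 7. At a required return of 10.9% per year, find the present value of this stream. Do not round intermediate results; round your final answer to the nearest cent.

€69.78

PV of 6-year annuity: €2.79 × [1 − (1+0.109)^−6] / 0.109 = 11.83728
Perpetuity value at year 6: €11.75 / 0.109 = 107.79817
PV of perpetuity: 107.79817 / (1+0.109)^6 = 57.94582
Total PV = 11.83728 + 57.94582 = 69.78310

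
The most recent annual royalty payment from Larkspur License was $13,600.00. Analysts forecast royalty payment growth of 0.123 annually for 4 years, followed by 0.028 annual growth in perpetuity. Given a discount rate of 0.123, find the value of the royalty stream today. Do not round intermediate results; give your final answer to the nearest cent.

D_1 = 15272.80000
D_2 = 17151.35440
D_3 = 19260.97099
D_4 = 21630.07042
Terminal value at year 4: TV = D_4×(1+g_2)/(r−g_2) = 22235.71239/0.095 = 234060.13047
P_0 = D_1/(1+r)^1 + D_2/(1+r)^2 + D_3/(1+r)^3 + D_4/(1+r)^4 + TV/(1+r)^4
    = 13600.00000 + 13600.00000 + 13600.00000 + 13600.00000 + 147166.31579 = 201566.31579

$201566.32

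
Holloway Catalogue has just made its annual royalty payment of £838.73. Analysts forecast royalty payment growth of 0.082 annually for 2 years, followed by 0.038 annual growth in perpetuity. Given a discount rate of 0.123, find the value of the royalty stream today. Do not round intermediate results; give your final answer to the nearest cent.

£11094.85

D_1 = 907.50586
D_2 = 981.92134
Terminal value at year 2: TV = D_2×(1+g_2)/(r−g_2) = 1019.23435/0.085 = 11990.99237
P_0 = D_1/(1+r)^1 + D_2/(1+r)^2 + TV/(1+r)^2
    = 808.10851 + 778.60500 + 9508.14102 = 11094.85452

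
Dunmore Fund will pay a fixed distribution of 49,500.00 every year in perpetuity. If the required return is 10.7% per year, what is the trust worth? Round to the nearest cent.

Level perpetuity: PV = C / r = 49,500.00 / 0.107 = 462,616.82

462616.82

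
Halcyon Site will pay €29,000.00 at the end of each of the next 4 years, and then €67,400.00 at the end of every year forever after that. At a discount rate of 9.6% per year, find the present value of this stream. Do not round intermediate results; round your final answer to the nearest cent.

€579299.00

PV of 4-year annuity: €29,000.00 × [1 − (1+0.096)^−4] / 0.096 = 92727.74970
Perpetuity value at year 4: €67,400.00 / 0.096 = 702083.33333
PV of perpetuity: 702083.33333 / (1+0.096)^4 = 486571.25300
Total PV = 92727.74970 + 486571.25300 = 579299.00270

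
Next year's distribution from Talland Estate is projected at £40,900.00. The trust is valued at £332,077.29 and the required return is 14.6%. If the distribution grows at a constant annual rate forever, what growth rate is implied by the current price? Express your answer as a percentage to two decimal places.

2.28%

P = D₁/(r−g) ⇒ g = r − D₁/P = 0.146 − £40,900.00/£332,077.29 = 0.022836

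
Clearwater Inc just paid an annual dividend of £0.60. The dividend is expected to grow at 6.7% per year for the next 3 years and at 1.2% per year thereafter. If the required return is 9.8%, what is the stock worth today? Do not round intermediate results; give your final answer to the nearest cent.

D_1 = 0.64020
D_2 = 0.68309
D_3 = 0.72886
Terminal value at year 3: TV = D_3×(1+g_2)/(r−g_2) = 0.73761/0.086 = 8.57683
P_0 = D_1/(1+r)^1 + D_2/(1+r)^2 + D_3/(1+r)^3 + TV/(1+r)^3
    = 0.58306 + 0.56660 + 0.55060 + 6.47917 = 8.17943

£8.18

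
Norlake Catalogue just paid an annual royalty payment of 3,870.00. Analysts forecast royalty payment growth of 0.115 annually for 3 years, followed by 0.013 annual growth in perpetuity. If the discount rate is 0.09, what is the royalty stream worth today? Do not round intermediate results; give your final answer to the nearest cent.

D_1 = 4315.05000
D_2 = 4811.28075
D_3 = 5364.57804
Terminal value at year 3: TV = D_3×(1+g_2)/(r−g_2) = 5434.31755/0.077 = 70575.55261
P_0 = D_1/(1+r)^1 + D_2/(1+r)^2 + D_3/(1+r)^3 + TV/(1+r)^3
    = 3958.76147 + 4049.55875 + 4142.43854 + 54497.27582 = 66648.03457

66648.03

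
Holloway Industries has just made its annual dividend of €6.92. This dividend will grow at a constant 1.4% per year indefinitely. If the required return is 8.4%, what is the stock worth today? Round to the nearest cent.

€100.24

D₁ = D₀ × (1 + g) = €6.92 × 1.014 = €7.0169
Growing perpetuity: P = D₁ / (r − g) = €7.0169 / (0.084 − 0.014) = €100.24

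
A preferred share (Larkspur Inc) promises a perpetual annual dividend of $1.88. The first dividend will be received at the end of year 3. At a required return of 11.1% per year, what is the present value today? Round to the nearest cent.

Value at end of year 2: C / r = $1.88 / 0.111 = $16.9369
Discount to today: PV = $16.9369 / (1 + 0.111)^2 = $16.9369 / 1.234321 = $13.72

$13.72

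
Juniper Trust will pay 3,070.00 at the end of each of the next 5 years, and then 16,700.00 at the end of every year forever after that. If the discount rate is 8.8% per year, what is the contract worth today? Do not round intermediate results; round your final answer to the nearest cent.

PV of 5-year annuity: 3,070.00 × [1 − (1+0.088)^−5] / 0.088 = 12003.45500
Perpetuity value at year 5: 16,700.00 / 0.088 = 189772.72727
PV of perpetuity: 189772.72727 / (1+0.088)^5 = 124477.05998
Total PV = 12003.45500 + 124477.05998 = 136480.51499

136480.51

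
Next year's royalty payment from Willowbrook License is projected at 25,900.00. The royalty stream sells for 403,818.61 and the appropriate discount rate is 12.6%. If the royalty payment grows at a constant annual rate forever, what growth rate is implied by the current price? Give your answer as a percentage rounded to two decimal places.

P = D₁/(r−g) ⇒ g = r − D₁/P = 0.126 − 25,900.00/403,818.61 = 0.061862

6.19%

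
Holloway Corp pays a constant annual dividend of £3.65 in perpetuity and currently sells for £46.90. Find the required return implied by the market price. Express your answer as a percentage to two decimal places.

P = C/r ⇒ r = C/P = £3.65/£46.90 = 0.077825

7.78%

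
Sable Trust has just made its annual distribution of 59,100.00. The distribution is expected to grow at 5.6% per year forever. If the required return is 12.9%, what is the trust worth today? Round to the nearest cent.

D₁ = D₀ × (1 + g) = 59,100.00 × 1.056 = 62,409.6000
Growing perpetuity: P = D₁ / (r − g) = 62,409.6000 / (0.129 − 0.056) = 854,926.03

854926.03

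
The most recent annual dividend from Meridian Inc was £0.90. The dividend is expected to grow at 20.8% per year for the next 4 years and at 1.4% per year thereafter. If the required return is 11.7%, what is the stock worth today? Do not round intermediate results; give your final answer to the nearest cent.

D_1 = 1.08720
D_2 = 1.31334
D_3 = 1.58651
D_4 = 1.91651
Terminal value at year 4: TV = D_4×(1+g_2)/(r−g_2) = 1.94334/0.103 = 18.86735
P_0 = D_1/(1+r)^1 + D_2/(1+r)^2 + D_3/(1+r)^3 + D_4/(1+r)^4 + TV/(1+r)^4
    = 0.97332 + 1.05262 + 1.13837 + 1.23111 + 12.11988 = 16.51530

£16.52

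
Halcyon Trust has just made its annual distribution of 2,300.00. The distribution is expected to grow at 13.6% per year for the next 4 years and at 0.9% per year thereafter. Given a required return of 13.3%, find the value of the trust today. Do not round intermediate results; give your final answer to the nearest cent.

D_1 = 2612.80000
D_2 = 2968.14080
D_3 = 3371.80795
D_4 = 3830.37383
Terminal value at year 4: TV = D_4×(1+g_2)/(r−g_2) = 3864.84719/0.124 = 31168.12253
P_0 = D_1/(1+r)^1 + D_2/(1+r)^2 + D_3/(1+r)^3 + D_4/(1+r)^4 + TV/(1+r)^4
    = 2306.09003 + 2312.19618 + 2318.31850 + 2324.45703 + 18914.33179 = 28175.39353

28175.39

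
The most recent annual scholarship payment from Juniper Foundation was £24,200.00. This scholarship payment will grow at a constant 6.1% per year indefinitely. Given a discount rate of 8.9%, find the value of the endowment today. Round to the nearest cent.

D₁ = D₀ × (1 + g) = £24,200.00 × 1.061 = £25,676.2000
Growing perpetuity: P = D₁ / (r − g) = £25,676.2000 / (0.089 − 0.061) = £917,007.14

£917007.14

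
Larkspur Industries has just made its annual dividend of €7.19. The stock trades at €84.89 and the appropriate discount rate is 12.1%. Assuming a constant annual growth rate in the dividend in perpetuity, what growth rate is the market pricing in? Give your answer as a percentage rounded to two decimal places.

3.35%

P = D₀(1+g)/(r−g) ⇒ P(r−g) = D₀(1+g) ⇒ g(P+D₀) = P·r − D₀
g = (P·r − D₀)/(P + D₀) = (€84.89×0.121 − €7.19) / (€84.89 + €7.19) = 0.033468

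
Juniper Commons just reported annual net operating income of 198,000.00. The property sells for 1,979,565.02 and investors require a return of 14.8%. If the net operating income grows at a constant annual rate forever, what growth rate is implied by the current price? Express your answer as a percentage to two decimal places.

4.36%

P = D₀(1+g)/(r−g) ⇒ P(r−g) = D₀(1+g) ⇒ g(P+D₀) = P·r − D₀
g = (P·r − D₀)/(P + D₀) = (1,979,565.02×0.148 − 198,000.00) / (1,979,565.02 + 198,000.00) = 0.043616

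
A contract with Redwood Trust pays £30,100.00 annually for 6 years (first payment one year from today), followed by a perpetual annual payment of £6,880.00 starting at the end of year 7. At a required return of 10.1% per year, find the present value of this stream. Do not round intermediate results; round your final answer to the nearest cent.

£168952.29

PV of 6-year annuity: £30,100.00 × [1 − (1+0.101)^−6] / 0.101 = 130710.06827
Perpetuity value at year 6: £6,880.00 / 0.101 = 68118.81188
PV of perpetuity: 68118.81188 / (1+0.101)^6 = 38242.22485
Total PV = 130710.06827 + 38242.22485 = 168952.29312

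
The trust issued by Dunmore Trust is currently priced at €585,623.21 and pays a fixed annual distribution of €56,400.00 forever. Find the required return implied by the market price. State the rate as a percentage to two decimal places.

9.63%

P = C/r ⇒ r = C/P = €56,400.00/€585,623.21 = 0.096308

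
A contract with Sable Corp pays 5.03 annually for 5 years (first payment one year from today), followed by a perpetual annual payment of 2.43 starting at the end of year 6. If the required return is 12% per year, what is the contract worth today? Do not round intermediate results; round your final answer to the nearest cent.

29.62

PV of 5-year annuity: 5.03 × [1 − (1+0.12)^−5] / 0.12 = 18.13202
Perpetuity value at year 5: 2.43 / 0.12 = 20.25000
PV of perpetuity: 20.25000 / (1+0.12)^5 = 11.49039
Total PV = 18.13202 + 11.49039 = 29.62242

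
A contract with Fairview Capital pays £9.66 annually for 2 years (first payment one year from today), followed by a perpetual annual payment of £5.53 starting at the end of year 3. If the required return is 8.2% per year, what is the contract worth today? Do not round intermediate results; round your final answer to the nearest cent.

£74.78

PV of 2-year annuity: £9.66 × [1 − (1+0.082)^−2] / 0.082 = 17.17922
Perpetuity value at year 2: £5.53 / 0.082 = 67.43902
PV of perpetuity: 67.43902 / (1+0.082)^2 = 57.60455
Total PV = 17.17922 + 57.60455 = 74.78376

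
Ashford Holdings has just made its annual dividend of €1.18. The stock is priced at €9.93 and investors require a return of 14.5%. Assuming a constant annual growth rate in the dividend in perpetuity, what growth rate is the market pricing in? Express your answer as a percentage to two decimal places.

2.34%

P = D₀(1+g)/(r−g) ⇒ P(r−g) = D₀(1+g) ⇒ g(P+D₀) = P·r − D₀
g = (P·r − D₀)/(P + D₀) = (€9.93×0.145 − €1.18) / (€9.93 + €1.18) = 0.023389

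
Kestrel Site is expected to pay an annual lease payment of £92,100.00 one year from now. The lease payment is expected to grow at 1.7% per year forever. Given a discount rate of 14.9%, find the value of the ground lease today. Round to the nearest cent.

Growing perpetuity: P = D₁ / (r − g) = £92,100.0000 / (0.149 − 0.017) = £697,727.27

£697727.27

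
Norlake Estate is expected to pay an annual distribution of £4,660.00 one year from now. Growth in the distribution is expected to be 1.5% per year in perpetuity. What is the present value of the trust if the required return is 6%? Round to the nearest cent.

Growing perpetuity: P = D₁ / (r − g) = £4,660.0000 / (0.06 − 0.015) = £103,555.56

£103555.56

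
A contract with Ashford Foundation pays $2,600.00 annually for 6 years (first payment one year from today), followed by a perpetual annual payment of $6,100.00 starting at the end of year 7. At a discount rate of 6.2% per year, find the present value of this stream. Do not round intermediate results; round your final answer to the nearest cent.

$81284.08

PV of 6-year annuity: $2,600.00 × [1 − (1+0.062)^−6] / 0.062 = 12705.09736
Perpetuity value at year 6: $6,100.00 / 0.062 = 98387.09677
PV of perpetuity: 98387.09677 / (1+0.062)^6 = 68578.98373
Total PV = 12705.09736 + 68578.98373 = 81284.08109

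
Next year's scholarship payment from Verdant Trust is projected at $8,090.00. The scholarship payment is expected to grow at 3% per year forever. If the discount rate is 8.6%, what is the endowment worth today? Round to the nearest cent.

Growing perpetuity: P = D₁ / (r − g) = $8,090.0000 / (0.086 − 0.03) = $144,464.29

$144464.29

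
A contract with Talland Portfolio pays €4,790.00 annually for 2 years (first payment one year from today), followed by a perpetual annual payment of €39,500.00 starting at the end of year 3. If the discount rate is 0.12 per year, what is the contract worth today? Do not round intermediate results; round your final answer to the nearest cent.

€270505.00

PV of 2-year annuity: €4,790.00 × [1 − (1+0.12)^−2] / 0.12 = 8095.34439
Perpetuity value at year 2: €39,500.00 / 0.12 = 329166.66667
PV of perpetuity: 329166.66667 / (1+0.12)^2 = 262409.65136
Total PV = 8095.34439 + 262409.65136 = 270504.99575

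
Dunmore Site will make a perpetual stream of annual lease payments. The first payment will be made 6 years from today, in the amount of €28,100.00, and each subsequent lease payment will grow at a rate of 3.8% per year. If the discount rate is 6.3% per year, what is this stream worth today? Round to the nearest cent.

Value at end of year 5: C₁ / (r − g) = €28,100.00 / (0.063 − 0.038) = €1,124,000.0000
Discount to today: PV = €1,124,000.0000 / (1 + 0.063)^5 = €1,124,000.0000 / 1.357270 = €828,132.80

€828132.80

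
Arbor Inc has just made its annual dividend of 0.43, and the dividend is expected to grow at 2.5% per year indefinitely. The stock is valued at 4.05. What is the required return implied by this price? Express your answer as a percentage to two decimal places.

D₁ = 0.43 × 1.025 = 0.4408
P = D₁/(r − g) ⇒ r = D₁/P + g = 0.4408/4.05 + 0.025 = 0.108827 + 0.025 = 0.133827

13.38%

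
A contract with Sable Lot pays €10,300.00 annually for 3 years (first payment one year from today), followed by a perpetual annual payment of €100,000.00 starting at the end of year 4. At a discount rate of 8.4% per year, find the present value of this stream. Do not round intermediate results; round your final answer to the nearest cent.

PV of 3-year annuity: €10,300.00 × [1 − (1+0.084)^−3] / 0.084 = 26353.67593
Perpetuity value at year 3: €100,000.00 / 0.084 = 1190476.19048
PV of perpetuity: 1190476.19048 / (1+0.084)^3 = 934615.25916
Total PV = 26353.67593 + 934615.25916 = 960968.93509

€960968.94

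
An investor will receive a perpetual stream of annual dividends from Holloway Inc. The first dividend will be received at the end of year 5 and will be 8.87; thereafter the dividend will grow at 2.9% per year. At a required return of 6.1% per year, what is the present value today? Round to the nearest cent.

Value at end of year 4: C₁ / (r − g) = 8.87 / (0.061 − 0.029) = 277.1875
Discount to today: PV = 277.1875 / (1 + 0.061)^4 = 277.1875 / 1.267248 = 218.73

218.73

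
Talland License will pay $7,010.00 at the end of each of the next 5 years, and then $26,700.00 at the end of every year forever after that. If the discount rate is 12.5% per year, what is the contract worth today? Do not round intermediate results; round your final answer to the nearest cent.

PV of 5-year annuity: $7,010.00 × [1 − (1+0.125)^−5] / 0.125 = 24959.58407
Perpetuity value at year 5: $26,700.00 / 0.125 = 213600.00000
PV of perpetuity: 213600.00000 / (1+0.125)^5 = 118532.82528
Total PV = 24959.58407 + 118532.82528 = 143492.40935

$143492.41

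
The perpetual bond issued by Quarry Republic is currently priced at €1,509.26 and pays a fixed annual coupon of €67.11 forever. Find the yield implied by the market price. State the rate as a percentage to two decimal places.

4.45%

P = C/r ⇒ r = C/P = €67.11/€1,509.26 = 0.044465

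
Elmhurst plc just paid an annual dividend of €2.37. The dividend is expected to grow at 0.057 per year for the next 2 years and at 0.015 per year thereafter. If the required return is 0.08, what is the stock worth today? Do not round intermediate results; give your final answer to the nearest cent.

€40.04

D_1 = 2.50509
D_2 = 2.64788
Terminal value at year 2: TV = D_2×(1+g_2)/(r−g_2) = 2.68760/0.065 = 41.34767
P_0 = D_1/(1+r)^1 + D_2/(1+r)^2 + TV/(1+r)^2
    = 2.31953 + 2.27013 + 35.44896 = 40.03862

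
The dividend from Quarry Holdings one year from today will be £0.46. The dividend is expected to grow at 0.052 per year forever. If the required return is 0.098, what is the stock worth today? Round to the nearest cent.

Growing perpetuity: P = D₁ / (r − g) = £0.4600 / (0.098 − 0.052) = £10.00

£10.00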